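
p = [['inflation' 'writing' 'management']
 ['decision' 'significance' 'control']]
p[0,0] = 'inflation'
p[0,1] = 'writing'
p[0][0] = 'inflation'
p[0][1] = 'writing'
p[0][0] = 'inflation'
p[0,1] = 'writing'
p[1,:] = ['decision', 'significance', 'control']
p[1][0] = 'decision'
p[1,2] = 'control'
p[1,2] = 'control'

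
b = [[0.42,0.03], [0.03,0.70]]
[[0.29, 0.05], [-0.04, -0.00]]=b@[[0.69, 0.13],[-0.08, -0.01]]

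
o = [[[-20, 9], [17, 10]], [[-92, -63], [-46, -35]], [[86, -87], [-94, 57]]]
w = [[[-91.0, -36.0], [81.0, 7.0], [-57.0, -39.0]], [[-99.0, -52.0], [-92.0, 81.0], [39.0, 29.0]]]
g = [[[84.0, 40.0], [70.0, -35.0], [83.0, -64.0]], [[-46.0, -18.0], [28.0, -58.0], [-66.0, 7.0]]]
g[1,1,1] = -58.0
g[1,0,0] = -46.0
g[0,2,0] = 83.0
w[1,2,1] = 29.0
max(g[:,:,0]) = 84.0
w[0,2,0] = -57.0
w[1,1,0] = -92.0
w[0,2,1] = -39.0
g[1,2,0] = -66.0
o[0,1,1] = 10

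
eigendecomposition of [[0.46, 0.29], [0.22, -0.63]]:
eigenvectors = [[0.98, -0.25], [0.19, 0.97]]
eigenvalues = [0.52, -0.69]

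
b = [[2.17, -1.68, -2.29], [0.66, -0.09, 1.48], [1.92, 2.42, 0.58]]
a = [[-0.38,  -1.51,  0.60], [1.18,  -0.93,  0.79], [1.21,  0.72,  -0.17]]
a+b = [[1.79, -3.19, -1.69], [1.84, -1.02, 2.27], [3.13, 3.14, 0.41]]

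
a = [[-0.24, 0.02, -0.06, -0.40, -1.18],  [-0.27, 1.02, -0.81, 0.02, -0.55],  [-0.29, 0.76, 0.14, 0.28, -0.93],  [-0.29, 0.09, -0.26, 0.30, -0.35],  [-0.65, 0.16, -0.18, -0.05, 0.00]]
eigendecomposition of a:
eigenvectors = [[(-0.75+0j), (-0.15+0.03j), (-0.15-0.03j), 0.69+0.00j, (0.03+0j)], [-0.30+0.00j, (0.4+0.55j), (0.4-0.55j), (-0.36+0j), (-0.64+0j)], [-0.25+0.00j, 0.69+0.00j, (0.69-0j), 0.11+0.00j, (-0.29+0j)], [-0.29+0.00j, (-0.01+0.19j), -0.01-0.19j, -0.08+0.00j, (0.67+0j)], [-0.45+0.00j, 0.08+0.01j, (0.08-0.01j), (-0.62+0j), -0.24+0.00j]]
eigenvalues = [(-1.11+0j), (0.53+0.66j), (0.53-0.66j), (0.84+0j), (0.44+0j)]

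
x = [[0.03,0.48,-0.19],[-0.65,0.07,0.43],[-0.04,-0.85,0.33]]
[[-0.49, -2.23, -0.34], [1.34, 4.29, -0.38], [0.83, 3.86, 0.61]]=x@[[-2.71,-4.17,-0.28],[-1.16,-2.75,-1.14],[-0.80,4.12,-1.11]]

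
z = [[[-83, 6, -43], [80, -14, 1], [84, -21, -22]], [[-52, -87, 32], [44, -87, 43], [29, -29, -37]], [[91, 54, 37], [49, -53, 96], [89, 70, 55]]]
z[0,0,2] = -43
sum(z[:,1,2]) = 140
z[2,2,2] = 55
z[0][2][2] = -22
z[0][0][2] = -43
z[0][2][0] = 84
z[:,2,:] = [[84, -21, -22], [29, -29, -37], [89, 70, 55]]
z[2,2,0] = 89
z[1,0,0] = -52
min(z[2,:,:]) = -53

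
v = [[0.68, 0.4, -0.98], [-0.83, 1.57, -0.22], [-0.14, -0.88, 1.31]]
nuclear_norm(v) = 3.97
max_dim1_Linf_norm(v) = 1.57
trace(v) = 3.56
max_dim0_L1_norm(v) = 2.85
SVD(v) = [[-0.39, 0.6, 0.70], [-0.64, -0.73, 0.26], [0.67, -0.34, 0.66]] @ diag([2.236626020103398, 1.495942947933701, 0.23400586044768754]) @ [[0.08, -0.78, 0.62], [0.71, -0.4, -0.58], [0.7, 0.48, 0.52]]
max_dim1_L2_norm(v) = 1.79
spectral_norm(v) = 2.24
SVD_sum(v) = [[-0.07, 0.68, -0.54], [-0.11, 1.11, -0.89], [0.11, -1.16, 0.93]] + [[0.63, -0.36, -0.52],  [-0.77, 0.43, 0.63],  [-0.36, 0.21, 0.3]] + [[0.12, 0.08, 0.09],  [0.04, 0.03, 0.03],  [0.11, 0.08, 0.08]]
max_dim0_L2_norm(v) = 1.84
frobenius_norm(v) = 2.70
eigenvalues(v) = [(0.24+0j), (1.66+0.68j), (1.66-0.68j)]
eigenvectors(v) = [[(-0.69+0j), 0.56-0.18j, 0.56+0.18j], [(-0.51+0j), 0.16+0.50j, 0.16-0.50j], [-0.51+0.00j, -0.62+0.00j, -0.62-0.00j]]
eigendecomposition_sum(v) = [[0.12-0.00j, 0.04+0.00j, 0.12+0.00j], [(0.09-0j), 0.03+0.00j, (0.09+0j)], [(0.09-0j), (0.03+0j), 0.09+0.00j]] + [[(0.28+0.51j), (0.18-0.86j), (-0.55+0.18j)], [-0.46+0.25j, (0.77+0.17j), (-0.16-0.5j)], [(-0.12-0.6j), -0.46+0.80j, 0.61-0.00j]] + [[(0.28-0.51j), 0.18+0.86j, -0.55-0.18j],[(-0.46-0.25j), (0.77-0.17j), -0.16+0.50j],[-0.12+0.60j, -0.46-0.80j, 0.61+0.00j]]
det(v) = 0.78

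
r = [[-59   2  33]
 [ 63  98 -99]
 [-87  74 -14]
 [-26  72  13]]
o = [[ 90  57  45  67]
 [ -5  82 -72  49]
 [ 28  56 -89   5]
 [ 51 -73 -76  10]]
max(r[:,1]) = 98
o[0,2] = 45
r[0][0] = -59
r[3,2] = 13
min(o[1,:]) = -72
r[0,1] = 2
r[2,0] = -87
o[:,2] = [45, -72, -89, -76]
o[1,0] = -5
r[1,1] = 98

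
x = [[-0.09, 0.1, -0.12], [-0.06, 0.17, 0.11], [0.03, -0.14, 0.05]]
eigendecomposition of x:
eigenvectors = [[-0.97+0.00j, 0.20-0.46j, 0.20+0.46j], [-0.23+0.00j, 0.63+0.00j, 0.63-0.00j], [(-0.03+0j), (-0.3+0.51j), (-0.3-0.51j)]]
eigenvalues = [(-0.07+0j), (0.1+0.13j), (0.1-0.13j)]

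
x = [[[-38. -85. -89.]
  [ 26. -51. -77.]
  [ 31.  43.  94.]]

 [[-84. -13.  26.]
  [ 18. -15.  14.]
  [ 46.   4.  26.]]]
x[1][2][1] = 4.0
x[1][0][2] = 26.0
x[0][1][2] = -77.0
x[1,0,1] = -13.0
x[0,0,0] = -38.0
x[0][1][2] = -77.0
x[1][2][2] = 26.0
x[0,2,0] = 31.0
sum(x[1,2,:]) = 76.0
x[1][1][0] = 18.0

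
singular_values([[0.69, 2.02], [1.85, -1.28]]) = [2.48, 1.86]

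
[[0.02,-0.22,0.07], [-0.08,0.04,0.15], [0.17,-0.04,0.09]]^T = [[0.02, -0.08, 0.17], [-0.22, 0.04, -0.04], [0.07, 0.15, 0.09]]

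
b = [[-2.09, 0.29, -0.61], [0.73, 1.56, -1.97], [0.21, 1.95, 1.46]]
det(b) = -13.89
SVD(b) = [[0.07, -0.46, -0.88], [-0.93, -0.35, 0.11], [-0.36, 0.82, -0.45]] @ diag([2.6382537579047236, 2.5046261439441584, 2.1015149268975026]) @ [[-0.34, -0.81, 0.48], [0.35, 0.36, 0.86], [0.87, -0.46, -0.16]]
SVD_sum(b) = [[-0.07, -0.15, 0.09], [0.84, 1.98, -1.18], [0.32, 0.76, -0.45]] + [[-0.41, -0.42, -1.0], [-0.31, -0.32, -0.76], [0.72, 0.74, 1.76]] + [[-1.62,  0.86,  0.29], [0.19,  -0.1,  -0.04], [-0.83,  0.44,  0.15]]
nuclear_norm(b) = 7.24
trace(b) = 0.93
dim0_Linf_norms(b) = [2.09, 1.95, 1.97]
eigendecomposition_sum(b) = [[(-2.11-0j), (0.27+0j), -0.21+0.00j], [0.37+0.00j, (-0.05-0j), (0.04-0j)], [(-0.08-0j), 0.01+0.00j, -0.01+0.00j]] + [[0.01+0.03j, 0.01+0.19j, -0.20+0.00j], [(0.18+0.14j), (0.8+0.94j), -1.00+0.80j], [(0.14-0.17j), 0.97-0.74j, 0.73+1.03j]] + [[0.01-0.03j,0.01-0.19j,-0.20-0.00j], [(0.18-0.14j),(0.8-0.94j),(-1-0.8j)], [(0.14+0.17j),(0.97+0.74j),(0.73-1.03j)]]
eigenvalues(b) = [(-2.16+0j), (1.55+2.01j), (1.55-2.01j)]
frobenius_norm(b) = 4.20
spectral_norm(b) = 2.64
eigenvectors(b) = [[0.98+0.00j,-0.09-0.07j,-0.09+0.07j],[(-0.17+0j),-0.71+0.00j,(-0.71-0j)],[0.04+0.00j,-0.04+0.70j,-0.04-0.70j]]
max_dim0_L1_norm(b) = 4.04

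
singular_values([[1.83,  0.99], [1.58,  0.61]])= [2.68, 0.17]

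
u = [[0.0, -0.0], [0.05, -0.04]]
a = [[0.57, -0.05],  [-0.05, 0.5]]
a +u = [[0.57, -0.05], [0.00, 0.46]]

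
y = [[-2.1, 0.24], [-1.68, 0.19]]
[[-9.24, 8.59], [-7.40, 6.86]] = y@[[4.74, -3.51], [2.99, 5.09]]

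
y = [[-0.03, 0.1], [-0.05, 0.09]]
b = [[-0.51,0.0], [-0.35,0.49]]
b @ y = [[0.02,  -0.05], [-0.01,  0.01]]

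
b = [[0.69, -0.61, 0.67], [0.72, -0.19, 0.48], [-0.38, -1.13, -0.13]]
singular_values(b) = [1.44, 1.2, 0.09]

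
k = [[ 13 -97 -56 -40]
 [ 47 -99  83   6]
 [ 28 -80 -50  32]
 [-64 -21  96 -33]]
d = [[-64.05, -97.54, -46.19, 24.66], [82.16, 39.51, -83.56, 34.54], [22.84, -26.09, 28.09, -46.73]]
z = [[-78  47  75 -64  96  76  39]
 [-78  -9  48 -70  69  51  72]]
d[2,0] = 22.84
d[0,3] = 24.66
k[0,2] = -56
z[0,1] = 47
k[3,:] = [-64, -21, 96, -33]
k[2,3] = 32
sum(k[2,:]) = -70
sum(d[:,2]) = -101.66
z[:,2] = [75, 48]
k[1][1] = -99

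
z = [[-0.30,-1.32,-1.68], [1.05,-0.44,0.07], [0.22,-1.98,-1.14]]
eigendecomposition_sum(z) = [[(-0.21+0.7j), (-0.71-0.83j), (-0.78-0.19j)], [(0.46-0.07j), -0.28+0.64j, (0.11+0.5j)], [0.19+0.60j, (-0.92-0.25j), -0.65+0.24j]] + [[(-0.21-0.7j), (-0.71+0.83j), -0.78+0.19j], [0.46+0.07j, -0.28-0.64j, 0.11-0.50j], [(0.19-0.6j), (-0.92+0.25j), (-0.65-0.24j)]] + [[(0.12-0j), (0.11-0j), -0.13-0.00j], [0.14-0.00j, 0.12-0.00j, (-0.14-0j)], [(-0.16+0j), -0.14+0.00j, (0.16+0j)]]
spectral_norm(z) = 3.09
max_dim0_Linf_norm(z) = 1.98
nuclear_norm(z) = 4.73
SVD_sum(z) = [[0.05, -1.61, -1.32],[0.01, -0.25, -0.20],[0.05, -1.74, -1.43]] + [[-0.46, 0.15, -0.19], [0.95, -0.30, 0.40], [0.29, -0.09, 0.12]] + [[0.11,0.14,-0.17], [0.09,0.11,-0.13], [-0.12,-0.14,0.17]]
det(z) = 1.54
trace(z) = -1.88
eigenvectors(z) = [[-0.68+0.00j,-0.68-0.00j,(-0.5+0j)], [(0.19+0.39j),(0.19-0.39j),-0.57+0.00j], [-0.49+0.33j,(-0.49-0.33j),0.66+0.00j]]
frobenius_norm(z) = 3.35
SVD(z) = [[-0.67, 0.42, -0.61], [-0.1, -0.87, -0.48], [-0.73, -0.26, 0.63]] @ diag([3.085919949926533, 1.2409997872331546, 0.40151910382034994]) @ [[-0.02, 0.77, 0.63], [-0.88, 0.28, -0.37], [-0.47, -0.57, 0.68]]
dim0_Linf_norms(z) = [1.05, 1.98, 1.68]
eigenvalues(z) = [(-1.14+1.58j), (-1.14-1.58j), (0.41+0j)]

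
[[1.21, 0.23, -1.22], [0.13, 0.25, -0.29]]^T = [[1.21, 0.13],[0.23, 0.25],[-1.22, -0.29]]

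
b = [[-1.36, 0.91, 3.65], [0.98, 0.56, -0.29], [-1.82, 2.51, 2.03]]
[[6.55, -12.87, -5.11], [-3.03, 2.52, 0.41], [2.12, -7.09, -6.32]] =b @ [[-1.68, 1.22, 0.91],[-1.65, 0.68, -1.25],[1.58, -3.24, -0.75]]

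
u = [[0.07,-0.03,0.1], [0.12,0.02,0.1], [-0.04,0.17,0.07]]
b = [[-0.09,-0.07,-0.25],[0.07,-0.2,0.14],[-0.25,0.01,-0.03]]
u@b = [[-0.03,0.0,-0.02], [-0.03,-0.01,-0.03], [-0.0,-0.03,0.03]]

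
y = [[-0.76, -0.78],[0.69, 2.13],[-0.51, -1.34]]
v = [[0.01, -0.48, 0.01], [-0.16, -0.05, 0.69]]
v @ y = [[-0.34,-1.04], [-0.26,-0.91]]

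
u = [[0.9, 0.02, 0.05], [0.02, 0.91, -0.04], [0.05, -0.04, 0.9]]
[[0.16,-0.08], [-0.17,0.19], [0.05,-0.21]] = u @ [[0.18,-0.08], [-0.19,0.20], [0.04,-0.22]]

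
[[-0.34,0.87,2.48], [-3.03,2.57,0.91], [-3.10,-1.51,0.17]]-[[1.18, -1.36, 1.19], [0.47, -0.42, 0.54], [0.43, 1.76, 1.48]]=[[-1.52, 2.23, 1.29], [-3.5, 2.99, 0.37], [-3.53, -3.27, -1.31]]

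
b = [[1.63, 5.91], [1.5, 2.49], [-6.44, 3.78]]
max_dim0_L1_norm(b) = 12.18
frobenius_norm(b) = 10.09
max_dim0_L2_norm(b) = 7.44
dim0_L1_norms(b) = [9.57, 12.18]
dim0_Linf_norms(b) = [6.44, 5.91]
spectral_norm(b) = 7.92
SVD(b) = [[-0.51, 0.74], [-0.16, 0.42], [-0.85, -0.52]] @ diag([7.922565642424968, 6.247403752077137]) @ [[0.56, -0.83], [0.83, 0.56]]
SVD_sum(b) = [[-2.23, 3.33], [-0.69, 1.03], [-3.74, 5.59]] + [[3.86,2.58], [2.19,1.46], [-2.7,-1.81]]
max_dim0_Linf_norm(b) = 6.44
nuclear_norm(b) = 14.17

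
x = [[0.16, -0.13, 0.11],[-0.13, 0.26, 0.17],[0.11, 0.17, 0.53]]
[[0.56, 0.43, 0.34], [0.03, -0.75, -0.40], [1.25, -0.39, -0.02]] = x @ [[0.95, 1.09, 5.52],  [-1.04, -2.16, 2.52],  [2.49, -0.27, -1.99]]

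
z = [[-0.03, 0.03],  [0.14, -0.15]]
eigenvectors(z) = [[0.73, -0.20], [0.69, 0.98]]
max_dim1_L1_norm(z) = 0.29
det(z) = 0.00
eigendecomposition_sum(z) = [[-0.0, -0.0], [-0.00, -0.00]] + [[-0.03,0.03], [0.14,-0.15]]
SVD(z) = [[-0.20, 0.98], [0.98, 0.20]] @ diag([0.209518375782069, 0.001431855315220863]) @ [[0.68, -0.73], [-0.73, -0.68]]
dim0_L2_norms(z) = [0.14, 0.15]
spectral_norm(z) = 0.21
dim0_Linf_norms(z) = [0.14, 0.15]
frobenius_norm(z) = 0.21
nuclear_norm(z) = 0.21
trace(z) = -0.18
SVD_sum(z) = [[-0.03,0.03], [0.14,-0.15]] + [[-0.00, -0.00], [-0.0, -0.00]]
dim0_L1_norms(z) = [0.17, 0.18]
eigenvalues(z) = [-0.0, -0.18]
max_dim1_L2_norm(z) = 0.21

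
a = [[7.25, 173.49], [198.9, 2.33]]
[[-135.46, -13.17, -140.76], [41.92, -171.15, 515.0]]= a @ [[0.22, -0.86, 2.6], [-0.79, -0.04, -0.92]]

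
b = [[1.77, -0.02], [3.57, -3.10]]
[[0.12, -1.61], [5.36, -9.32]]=b @ [[0.05, -0.89], [-1.67, 1.98]]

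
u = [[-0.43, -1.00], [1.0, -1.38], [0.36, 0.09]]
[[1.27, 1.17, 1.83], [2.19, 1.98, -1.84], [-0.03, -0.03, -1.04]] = u @ [[0.27, 0.23, -2.74], [-1.39, -1.27, -0.65]]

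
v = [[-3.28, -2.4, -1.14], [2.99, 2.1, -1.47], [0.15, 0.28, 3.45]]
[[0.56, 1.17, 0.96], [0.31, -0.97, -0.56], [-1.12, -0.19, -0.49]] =v @ [[-0.15,  -0.35,  0.06],[0.13,  0.01,  -0.43],[-0.33,  -0.04,  -0.11]]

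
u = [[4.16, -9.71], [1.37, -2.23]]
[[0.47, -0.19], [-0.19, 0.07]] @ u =[[1.69, -4.14],  [-0.69, 1.69]]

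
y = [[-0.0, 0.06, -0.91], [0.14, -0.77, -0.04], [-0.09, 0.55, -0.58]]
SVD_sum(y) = [[-0.07, 0.44, -0.63], [0.04, -0.24, 0.34], [-0.07, 0.46, -0.65]] + [[0.07, -0.38, -0.28], [0.1, -0.53, -0.38], [-0.02, 0.09, 0.07]] + [[-0.00, -0.0, -0.00], [0.00, 0.00, 0.0], [0.0, 0.00, 0.00]]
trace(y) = -1.35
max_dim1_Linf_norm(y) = 0.91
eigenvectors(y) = [[0.98, 0.66, 0.88], [0.18, -0.35, 0.28], [0.02, 0.67, 0.39]]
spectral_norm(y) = 1.19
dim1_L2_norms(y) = [0.91, 0.78, 0.8]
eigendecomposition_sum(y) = [[-0.01, 0.01, 0.01],  [-0.00, 0.0, 0.0],  [-0.0, 0.0, 0.0]] + [[-0.16, 0.93, -0.30], [0.09, -0.49, 0.16], [-0.17, 0.94, -0.3]] + [[0.17, -0.87, -0.62], [0.05, -0.28, -0.2], [0.08, -0.39, -0.28]]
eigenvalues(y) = [-0.01, -0.96, -0.39]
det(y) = -0.00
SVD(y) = [[-0.65, -0.58, -0.49], [0.35, -0.8, 0.48], [-0.67, 0.14, 0.73]] @ diag([1.188386349427347, 0.8249448786761661, 0.00195745771595376]) @ [[0.09, -0.57, 0.81], [-0.15, 0.80, 0.58], [0.98, 0.18, 0.01]]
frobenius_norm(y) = 1.45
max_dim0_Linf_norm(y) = 0.91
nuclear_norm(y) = 2.02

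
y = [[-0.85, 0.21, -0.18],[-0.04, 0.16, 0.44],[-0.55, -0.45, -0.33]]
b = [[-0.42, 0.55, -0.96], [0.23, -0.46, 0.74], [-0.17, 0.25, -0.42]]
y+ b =[[-1.27, 0.76, -1.14],[0.19, -0.30, 1.18],[-0.72, -0.20, -0.75]]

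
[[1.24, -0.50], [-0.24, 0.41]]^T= [[1.24, -0.24], [-0.50, 0.41]]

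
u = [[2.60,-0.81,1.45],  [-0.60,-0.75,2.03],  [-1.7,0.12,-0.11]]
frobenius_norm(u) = 4.18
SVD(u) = [[-0.88, 0.04, 0.47], [-0.2, -0.93, -0.30], [0.43, -0.36, 0.83]] @ diag([3.4985029455753067, 2.288106195842161, 0.05955817617769381]) @ [[-0.83, 0.26, -0.50], [0.56, 0.27, -0.78], [-0.07, -0.93, -0.37]]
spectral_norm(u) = 3.50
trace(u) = 1.74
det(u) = 0.48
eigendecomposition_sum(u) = [[2.35-0.00j, (-0.64+0j), (0.98-0j)], [(-1.91+0j), 0.52-0.00j, -0.79+0.00j], [(-1.95+0j), 0.53-0.00j, -0.81+0.00j]] + [[(0.13+0.01j),  -0.09+0.05j,  0.24-0.04j], [0.66+0.46j,  -0.63-0.03j,  1.41+0.59j], [(0.12+0.28j),  (-0.2-0.14j),  0.35+0.48j]] + [[(0.13-0.01j), -0.09-0.05j, 0.24+0.04j], [(0.66-0.46j), -0.63+0.03j, (1.41-0.59j)], [0.12-0.28j, -0.20+0.14j, 0.35-0.48j]]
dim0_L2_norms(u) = [3.16, 1.11, 2.5]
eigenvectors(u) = [[(-0.65+0j), 0.12-0.08j, 0.12+0.08j], [(0.53+0j), 0.92+0.00j, 0.92-0.00j], [0.54+0.00j, (0.31+0.18j), 0.31-0.18j]]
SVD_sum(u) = [[2.55, -0.81, 1.53], [0.58, -0.19, 0.35], [-1.24, 0.39, -0.74]] + [[0.05, 0.02, -0.07],[-1.19, -0.58, 1.67],[-0.46, -0.23, 0.65]] + [[-0.00,-0.03,-0.01], [0.00,0.02,0.01], [-0.0,-0.05,-0.02]]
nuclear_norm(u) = 5.85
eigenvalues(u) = [(2.06+0j), (-0.16+0.45j), (-0.16-0.45j)]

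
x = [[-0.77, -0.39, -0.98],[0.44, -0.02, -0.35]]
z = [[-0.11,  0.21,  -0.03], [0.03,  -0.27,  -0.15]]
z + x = [[-0.88, -0.18, -1.01], [0.47, -0.29, -0.50]]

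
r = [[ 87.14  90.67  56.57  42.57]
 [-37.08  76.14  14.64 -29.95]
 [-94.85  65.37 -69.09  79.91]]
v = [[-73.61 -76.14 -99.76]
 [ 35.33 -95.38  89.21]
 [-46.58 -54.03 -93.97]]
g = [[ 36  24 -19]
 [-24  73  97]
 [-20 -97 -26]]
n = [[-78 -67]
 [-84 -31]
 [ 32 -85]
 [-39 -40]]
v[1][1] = -95.38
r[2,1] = 65.37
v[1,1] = -95.38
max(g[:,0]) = 36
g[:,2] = [-19, 97, -26]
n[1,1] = -31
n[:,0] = [-78, -84, 32, -39]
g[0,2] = -19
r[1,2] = 14.64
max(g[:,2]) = 97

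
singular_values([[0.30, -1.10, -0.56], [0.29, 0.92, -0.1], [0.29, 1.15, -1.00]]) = [1.9, 1.14, 0.26]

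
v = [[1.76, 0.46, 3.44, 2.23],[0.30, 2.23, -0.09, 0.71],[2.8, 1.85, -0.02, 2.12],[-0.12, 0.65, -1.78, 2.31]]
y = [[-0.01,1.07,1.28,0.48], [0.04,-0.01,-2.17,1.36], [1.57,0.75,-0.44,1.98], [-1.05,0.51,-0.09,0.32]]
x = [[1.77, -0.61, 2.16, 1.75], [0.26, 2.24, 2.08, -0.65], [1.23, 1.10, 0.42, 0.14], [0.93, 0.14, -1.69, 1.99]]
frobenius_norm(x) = 5.63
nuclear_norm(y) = 7.11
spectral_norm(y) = 3.26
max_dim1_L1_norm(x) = 6.29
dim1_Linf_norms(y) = [1.28, 2.17, 1.98, 1.05]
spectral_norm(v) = 5.56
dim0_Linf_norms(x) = [1.77, 2.24, 2.16, 1.99]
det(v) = -53.96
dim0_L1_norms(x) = [4.19, 4.09, 6.35, 4.53]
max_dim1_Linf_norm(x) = 2.24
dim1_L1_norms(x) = [6.29, 5.23, 2.89, 4.75]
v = x + y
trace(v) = 6.28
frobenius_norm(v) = 7.10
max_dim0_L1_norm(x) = 6.35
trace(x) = 6.42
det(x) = -17.83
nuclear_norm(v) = 12.56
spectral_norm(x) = 3.88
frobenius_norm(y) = 4.26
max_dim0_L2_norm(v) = 3.91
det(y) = -0.69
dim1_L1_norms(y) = [2.84, 3.58, 4.74, 1.97]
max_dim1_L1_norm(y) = 4.74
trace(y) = -0.14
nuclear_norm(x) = 10.06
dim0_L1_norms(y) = [2.67, 2.34, 3.98, 4.14]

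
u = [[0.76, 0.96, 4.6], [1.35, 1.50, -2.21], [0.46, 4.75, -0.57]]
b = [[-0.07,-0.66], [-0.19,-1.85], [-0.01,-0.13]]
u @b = [[-0.28, -2.88],[-0.36, -3.38],[-0.93, -9.02]]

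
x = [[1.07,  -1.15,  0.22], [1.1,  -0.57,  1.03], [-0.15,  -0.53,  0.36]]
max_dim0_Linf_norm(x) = 1.15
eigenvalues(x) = [(0.1+1.13j), (0.1-1.13j), (0.66+0j)]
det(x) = 0.85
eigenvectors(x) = [[(-0.41-0.39j), (-0.41+0.39j), (0.76+0j)],[-0.73+0.00j, (-0.73-0j), (0.15+0j)],[-0.04-0.39j, -0.04+0.39j, (-0.63+0j)]]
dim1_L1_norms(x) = [2.44, 2.7, 1.04]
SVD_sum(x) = [[1.03, -0.89, 0.65], [1.05, -0.9, 0.66], [0.25, -0.22, 0.16]] + [[-0.04, -0.32, -0.37], [0.04, 0.32, 0.38], [-0.01, -0.05, -0.06]] + [[0.08, 0.05, -0.05], [0.02, 0.01, -0.01], [-0.39, -0.27, 0.26]]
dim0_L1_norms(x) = [2.32, 2.25, 1.61]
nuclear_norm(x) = 3.44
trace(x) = 0.86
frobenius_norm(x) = 2.35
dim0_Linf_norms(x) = [1.1, 1.15, 1.03]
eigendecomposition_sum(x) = [[(0.34+0.21j), (-0.48+0.21j), (0.3+0.3j)], [(0.51-0.11j), -0.27+0.62j, (0.55+0.02j)], [(0.08+0.27j), -0.35-0.11j, 0.02+0.29j]] + [[0.34-0.21j, -0.48-0.21j, 0.30-0.30j], [0.51+0.11j, (-0.27-0.62j), 0.55-0.02j], [(0.08-0.27j), -0.35+0.11j, (0.02-0.29j)]] + [[0.38+0.00j,(-0.19+0j),(-0.38+0j)], [0.07+0.00j,-0.04+0.00j,-0.07+0.00j], [(-0.32-0j),(0.16-0j),(0.32-0j)]]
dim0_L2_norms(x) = [1.54, 1.39, 1.11]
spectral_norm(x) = 2.18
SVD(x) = [[-0.69, -0.70, 0.20], [-0.70, 0.71, 0.04], [-0.17, -0.11, -0.98]] @ diag([2.177121859714183, 0.706160894492788, 0.5532424414701067]) @ [[-0.68, 0.59, -0.43], [0.07, 0.64, 0.76], [0.73, 0.49, -0.48]]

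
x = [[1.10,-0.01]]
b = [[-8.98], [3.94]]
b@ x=[[-9.88,0.09], [4.33,-0.04]]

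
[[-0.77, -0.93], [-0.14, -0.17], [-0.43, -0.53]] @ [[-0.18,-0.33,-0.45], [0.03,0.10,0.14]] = [[0.11, 0.16, 0.22], [0.02, 0.03, 0.04], [0.06, 0.09, 0.12]]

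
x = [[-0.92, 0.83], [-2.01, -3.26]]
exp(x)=[[0.24, 0.1],[-0.24, -0.03]]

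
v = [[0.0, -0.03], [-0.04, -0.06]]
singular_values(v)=[0.08, 0.02]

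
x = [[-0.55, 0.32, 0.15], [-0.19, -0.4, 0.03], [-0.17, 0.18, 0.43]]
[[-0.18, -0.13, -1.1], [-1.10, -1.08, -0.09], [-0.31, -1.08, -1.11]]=x@[[1.24, 0.62, 1.21], [2.09, 2.16, -0.48], [-1.10, -3.18, -1.90]]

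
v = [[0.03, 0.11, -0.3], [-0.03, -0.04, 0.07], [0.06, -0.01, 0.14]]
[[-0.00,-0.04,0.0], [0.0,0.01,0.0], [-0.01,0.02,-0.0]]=v @ [[-0.12, 0.04, -0.09], [0.05, -0.04, 0.06], [0.01, 0.13, 0.01]]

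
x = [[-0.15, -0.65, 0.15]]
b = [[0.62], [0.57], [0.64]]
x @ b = [[-0.37]]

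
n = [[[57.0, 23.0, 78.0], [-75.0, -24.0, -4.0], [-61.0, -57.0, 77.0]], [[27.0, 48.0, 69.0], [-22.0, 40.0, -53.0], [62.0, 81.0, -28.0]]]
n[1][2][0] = 62.0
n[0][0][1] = 23.0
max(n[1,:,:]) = 81.0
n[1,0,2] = 69.0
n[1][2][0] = 62.0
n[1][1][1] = 40.0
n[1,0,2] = 69.0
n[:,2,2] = [77.0, -28.0]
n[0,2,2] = 77.0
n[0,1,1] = -24.0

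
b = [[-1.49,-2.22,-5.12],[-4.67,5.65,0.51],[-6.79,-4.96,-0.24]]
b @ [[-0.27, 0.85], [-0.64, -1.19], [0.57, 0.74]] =[[-1.1, -2.41], [-2.06, -10.32], [4.87, -0.05]]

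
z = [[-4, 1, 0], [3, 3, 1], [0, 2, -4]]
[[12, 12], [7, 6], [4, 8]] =z @ [[-2, -2], [4, 4], [1, 0]]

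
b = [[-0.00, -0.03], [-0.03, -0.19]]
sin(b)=[[0.0, -0.03], [-0.03, -0.19]]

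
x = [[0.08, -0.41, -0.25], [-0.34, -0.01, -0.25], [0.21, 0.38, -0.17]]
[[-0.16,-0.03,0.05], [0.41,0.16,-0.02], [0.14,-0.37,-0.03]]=x @ [[-0.82, -0.79, 0.06], [0.57, -0.35, -0.1], [-0.56, 0.43, 0.0]]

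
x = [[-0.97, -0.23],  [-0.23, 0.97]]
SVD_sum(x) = [[-0.97, 0.00], [-0.23, 0.0]] + [[0.00, -0.23], [0.0, 0.97]]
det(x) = -0.99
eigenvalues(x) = [-1.0, 1.0]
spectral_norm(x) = 1.00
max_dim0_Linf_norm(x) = 0.97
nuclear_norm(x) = 1.99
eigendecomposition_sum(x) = [[-0.98, -0.12], [-0.12, -0.01]] + [[0.01, -0.12], [-0.12, 0.98]]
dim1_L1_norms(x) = [1.2, 1.2]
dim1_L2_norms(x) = [1.0, 1.0]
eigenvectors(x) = [[-0.99, 0.12], [-0.12, -0.99]]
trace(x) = 0.00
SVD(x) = [[-0.97, -0.23], [-0.23, 0.97]] @ diag([0.9968951800465282, 0.9968951800465282]) @ [[1.0, 0.00], [0.00, 1.0]]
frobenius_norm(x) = 1.41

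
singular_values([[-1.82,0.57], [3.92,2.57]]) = [4.86, 1.42]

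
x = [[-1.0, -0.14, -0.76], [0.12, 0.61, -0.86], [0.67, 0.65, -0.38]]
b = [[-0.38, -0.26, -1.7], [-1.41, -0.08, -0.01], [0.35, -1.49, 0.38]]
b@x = [[-0.79, -1.21, 1.16], [1.39, 0.14, 1.14], [-0.27, -0.71, 0.87]]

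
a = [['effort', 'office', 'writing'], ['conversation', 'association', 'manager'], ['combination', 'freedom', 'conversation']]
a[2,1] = 'freedom'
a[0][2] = 'writing'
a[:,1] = ['office', 'association', 'freedom']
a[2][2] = 'conversation'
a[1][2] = 'manager'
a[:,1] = ['office', 'association', 'freedom']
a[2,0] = 'combination'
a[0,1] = 'office'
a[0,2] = 'writing'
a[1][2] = 'manager'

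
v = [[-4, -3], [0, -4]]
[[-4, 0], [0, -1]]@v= [[16, 12], [0, 4]]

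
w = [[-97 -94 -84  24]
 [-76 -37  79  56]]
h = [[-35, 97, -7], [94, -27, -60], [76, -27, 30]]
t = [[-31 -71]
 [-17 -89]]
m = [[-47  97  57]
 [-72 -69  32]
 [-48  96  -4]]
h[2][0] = 76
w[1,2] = 79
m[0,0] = -47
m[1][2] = 32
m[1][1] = -69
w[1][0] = -76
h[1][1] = -27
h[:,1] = [97, -27, -27]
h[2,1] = -27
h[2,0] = 76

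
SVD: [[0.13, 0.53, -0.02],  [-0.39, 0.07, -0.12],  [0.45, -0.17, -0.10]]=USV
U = [[0.18,-0.98,0.10], [0.61,0.19,0.77], [-0.77,-0.07,0.63]]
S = [0.62, 0.55, 0.16]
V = [[-0.90, 0.43, -0.0], [-0.43, -0.9, 0.01], [-0.0, -0.01, -1.0]]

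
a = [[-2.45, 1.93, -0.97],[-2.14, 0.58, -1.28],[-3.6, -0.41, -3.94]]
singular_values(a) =[6.38, 2.25, 0.23]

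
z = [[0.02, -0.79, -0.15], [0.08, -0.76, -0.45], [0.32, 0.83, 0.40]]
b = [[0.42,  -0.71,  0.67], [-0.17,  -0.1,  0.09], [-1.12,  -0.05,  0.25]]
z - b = [[-0.4, -0.08, -0.82], [0.25, -0.66, -0.54], [1.44, 0.88, 0.15]]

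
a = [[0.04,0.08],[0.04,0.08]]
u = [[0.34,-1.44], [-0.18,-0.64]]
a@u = [[-0.0,  -0.11],[-0.0,  -0.11]]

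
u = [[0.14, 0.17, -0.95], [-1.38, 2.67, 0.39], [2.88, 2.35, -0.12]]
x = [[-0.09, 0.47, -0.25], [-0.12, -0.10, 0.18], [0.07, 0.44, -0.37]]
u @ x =[[-0.1, -0.37, 0.35], [-0.17, -0.74, 0.68], [-0.55, 1.07, -0.25]]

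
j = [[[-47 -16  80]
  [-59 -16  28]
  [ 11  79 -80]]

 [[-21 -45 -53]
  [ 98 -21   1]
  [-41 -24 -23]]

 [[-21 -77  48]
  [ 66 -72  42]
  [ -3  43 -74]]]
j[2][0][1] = -77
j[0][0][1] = -16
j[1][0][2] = -53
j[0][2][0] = 11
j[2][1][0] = 66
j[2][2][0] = -3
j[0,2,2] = -80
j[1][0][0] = -21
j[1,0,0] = -21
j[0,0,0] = -47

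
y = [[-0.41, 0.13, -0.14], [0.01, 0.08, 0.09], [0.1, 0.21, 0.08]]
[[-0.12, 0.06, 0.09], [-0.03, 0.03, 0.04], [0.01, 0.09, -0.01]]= y@[[0.46, 0.02, -0.45], [0.02, 0.45, -0.06], [-0.45, -0.06, 0.6]]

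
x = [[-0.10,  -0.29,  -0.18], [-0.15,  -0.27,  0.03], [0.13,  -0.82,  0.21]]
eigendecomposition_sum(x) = [[(-0.15+0j), -0.37-0.00j, (-0.02+0j)], [-0.11+0.00j, -0.27-0.00j, -0.02+0.00j], [-0.11+0.00j, -0.27-0.00j, (-0.02+0j)]] + [[(0.03+0.09j),(0.04-0.16j),(-0.08+0.04j)], [-0.02-0.03j,0.00+0.06j,0.02-0.02j], [(0.12-0.11j),(-0.28+0.06j),0.11+0.09j]] + [[(0.03-0.09j), (0.04+0.16j), (-0.08-0.04j)], [-0.02+0.03j, -0.06j, 0.02+0.02j], [0.12+0.11j, -0.28-0.06j, (0.11-0.09j)]]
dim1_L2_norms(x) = [0.36, 0.31, 0.86]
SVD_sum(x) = [[0.01, -0.25, 0.04], [0.01, -0.26, 0.04], [0.05, -0.84, 0.14]] + [[-0.16, -0.04, -0.18], [-0.08, -0.02, -0.09], [0.07, 0.02, 0.08]] + [[0.05, -0.00, -0.04], [-0.09, 0.01, 0.07], [0.01, -0.00, -0.01]]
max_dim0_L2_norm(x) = 0.91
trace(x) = -0.16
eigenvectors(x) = [[-0.70+0.00j, -0.22+0.44j, (-0.22-0.44j)],[(-0.51+0j), 0.03-0.18j, (0.03+0.18j)],[-0.50+0.00j, (0.85+0j), (0.85-0j)]]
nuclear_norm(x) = 1.35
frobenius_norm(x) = 0.98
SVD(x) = [[0.27, 0.83, -0.48],[0.28, 0.41, 0.87],[0.92, -0.37, -0.13]] @ diag([0.923556490099507, 0.2933630853802066, 0.13107825804184575]) @ [[0.05,-0.98,0.17], [-0.66,-0.16,-0.74], [-0.75,0.07,0.66]]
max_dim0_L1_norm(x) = 1.38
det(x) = -0.04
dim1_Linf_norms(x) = [0.29, 0.27, 0.82]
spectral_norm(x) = 0.92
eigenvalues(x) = [(-0.44+0j), (0.14+0.24j), (0.14-0.24j)]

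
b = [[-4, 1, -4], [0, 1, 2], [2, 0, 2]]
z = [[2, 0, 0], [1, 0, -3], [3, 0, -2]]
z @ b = [[-8, 2, -8], [-10, 1, -10], [-16, 3, -16]]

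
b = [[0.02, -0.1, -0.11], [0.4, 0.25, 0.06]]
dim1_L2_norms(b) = [0.15, 0.48]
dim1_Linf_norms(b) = [0.11, 0.4]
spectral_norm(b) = 0.48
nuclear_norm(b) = 0.62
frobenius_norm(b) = 0.50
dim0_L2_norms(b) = [0.4, 0.27, 0.13]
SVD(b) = [[-0.11, 0.99],[0.99, 0.11]] @ diag([0.4783301796513329, 0.1407133228757093]) @ [[0.83,0.54,0.15], [0.46,-0.5,-0.73]]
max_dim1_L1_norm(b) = 0.71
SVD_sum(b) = [[-0.04,-0.03,-0.01], [0.39,0.26,0.07]] + [[0.06, -0.07, -0.1],[0.01, -0.01, -0.01]]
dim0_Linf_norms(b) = [0.4, 0.25, 0.11]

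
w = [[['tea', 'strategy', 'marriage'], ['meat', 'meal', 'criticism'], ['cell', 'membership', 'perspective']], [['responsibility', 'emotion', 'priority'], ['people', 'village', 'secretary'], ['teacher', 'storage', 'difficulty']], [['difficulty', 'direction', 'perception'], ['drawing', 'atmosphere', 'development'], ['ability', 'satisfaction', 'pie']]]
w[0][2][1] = 'membership'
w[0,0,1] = 'strategy'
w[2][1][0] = 'drawing'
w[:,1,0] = ['meat', 'people', 'drawing']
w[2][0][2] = 'perception'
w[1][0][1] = 'emotion'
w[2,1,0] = 'drawing'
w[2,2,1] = 'satisfaction'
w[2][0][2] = 'perception'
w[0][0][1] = 'strategy'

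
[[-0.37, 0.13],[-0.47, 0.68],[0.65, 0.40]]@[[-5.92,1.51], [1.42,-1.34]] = [[2.38,-0.73],[3.75,-1.62],[-3.28,0.45]]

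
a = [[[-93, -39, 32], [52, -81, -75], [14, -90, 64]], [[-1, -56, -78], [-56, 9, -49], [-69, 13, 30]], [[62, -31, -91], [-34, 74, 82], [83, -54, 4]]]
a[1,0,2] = -78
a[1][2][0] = -69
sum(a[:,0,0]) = -32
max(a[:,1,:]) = 82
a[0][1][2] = -75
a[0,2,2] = 64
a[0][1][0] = 52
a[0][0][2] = 32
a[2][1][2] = 82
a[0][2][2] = 64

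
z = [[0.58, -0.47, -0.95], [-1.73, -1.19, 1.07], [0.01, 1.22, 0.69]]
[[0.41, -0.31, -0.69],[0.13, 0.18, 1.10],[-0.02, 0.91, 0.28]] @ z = [[0.77, -0.67, -1.20], [-0.22, 1.07, 0.83], [-1.58, -0.73, 1.19]]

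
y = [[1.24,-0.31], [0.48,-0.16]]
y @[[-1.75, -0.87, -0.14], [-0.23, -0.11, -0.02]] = [[-2.10, -1.04, -0.17], [-0.80, -0.4, -0.06]]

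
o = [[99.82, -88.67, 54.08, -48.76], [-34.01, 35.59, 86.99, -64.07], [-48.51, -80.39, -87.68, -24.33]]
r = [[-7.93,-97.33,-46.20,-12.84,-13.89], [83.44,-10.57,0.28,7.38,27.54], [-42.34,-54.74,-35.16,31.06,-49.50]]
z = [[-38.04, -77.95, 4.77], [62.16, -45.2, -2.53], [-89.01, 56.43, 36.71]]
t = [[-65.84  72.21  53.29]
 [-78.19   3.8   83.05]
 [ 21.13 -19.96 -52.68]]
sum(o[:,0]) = 17.300000000000004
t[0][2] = 53.29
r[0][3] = -12.84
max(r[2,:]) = 31.06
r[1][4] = 27.54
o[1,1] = 35.59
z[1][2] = -2.53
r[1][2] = 0.28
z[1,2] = -2.53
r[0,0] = -7.93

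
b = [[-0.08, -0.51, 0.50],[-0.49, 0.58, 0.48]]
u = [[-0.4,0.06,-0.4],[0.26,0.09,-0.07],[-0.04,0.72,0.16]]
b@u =[[-0.12,0.31,0.15], [0.33,0.37,0.23]]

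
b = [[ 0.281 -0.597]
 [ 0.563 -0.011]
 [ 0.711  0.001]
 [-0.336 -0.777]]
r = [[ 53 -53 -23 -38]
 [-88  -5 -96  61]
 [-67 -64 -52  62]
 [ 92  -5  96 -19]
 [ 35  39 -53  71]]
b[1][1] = -0.011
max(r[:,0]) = 92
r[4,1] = 39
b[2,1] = 0.001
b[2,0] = 0.711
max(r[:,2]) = 96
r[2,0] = -67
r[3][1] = -5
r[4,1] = 39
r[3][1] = -5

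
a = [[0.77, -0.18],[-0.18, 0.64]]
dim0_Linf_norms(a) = [0.77, 0.64]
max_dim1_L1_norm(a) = 0.95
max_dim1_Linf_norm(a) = 0.77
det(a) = 0.46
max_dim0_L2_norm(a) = 0.79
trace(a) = 1.41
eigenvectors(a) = [[0.82, 0.57], [-0.57, 0.82]]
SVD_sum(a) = [[0.60, -0.42],  [-0.42, 0.30]] + [[0.17, 0.24],[0.24, 0.34]]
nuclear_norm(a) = 1.41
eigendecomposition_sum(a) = [[0.6, -0.42],[-0.42, 0.30]] + [[0.17, 0.24], [0.24, 0.34]]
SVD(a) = [[-0.82,0.57], [0.57,0.82]] @ diag([0.8963765920900464, 0.5136234079099538]) @ [[-0.82, 0.57],[0.57, 0.82]]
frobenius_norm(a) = 1.03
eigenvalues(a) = [0.9, 0.51]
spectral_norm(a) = 0.90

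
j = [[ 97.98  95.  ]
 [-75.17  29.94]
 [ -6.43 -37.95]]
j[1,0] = -75.17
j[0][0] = 97.98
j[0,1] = 95.0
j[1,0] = -75.17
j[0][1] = 95.0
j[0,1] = 95.0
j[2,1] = -37.95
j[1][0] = -75.17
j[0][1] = 95.0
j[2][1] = -37.95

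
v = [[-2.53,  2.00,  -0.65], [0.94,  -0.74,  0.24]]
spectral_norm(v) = 3.51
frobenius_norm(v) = 3.51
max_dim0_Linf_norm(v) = 2.53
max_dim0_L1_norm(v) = 3.47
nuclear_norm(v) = 3.51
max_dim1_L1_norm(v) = 5.18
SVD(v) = [[-0.94, 0.35], [0.35, 0.94]] @ diag([3.508873580583372, 0.0024890729243393123]) @ [[0.77, -0.61, 0.20], [0.63, 0.66, -0.40]]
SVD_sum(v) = [[-2.53, 2.0, -0.65],[0.94, -0.74, 0.24]] + [[0.00, 0.00, -0.0],  [0.0, 0.0, -0.0]]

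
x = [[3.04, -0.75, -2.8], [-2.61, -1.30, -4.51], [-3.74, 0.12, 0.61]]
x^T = [[3.04,-2.61,-3.74], [-0.75,-1.3,0.12], [-2.8,-4.51,0.61]]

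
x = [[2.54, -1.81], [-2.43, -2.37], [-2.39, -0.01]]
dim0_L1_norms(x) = [7.36, 4.19]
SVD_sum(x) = [[2.27, 0.29], [-2.69, -0.34], [-2.35, -0.3]] + [[0.27, -2.1],[0.26, -2.03],[-0.04, 0.29]]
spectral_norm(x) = 4.27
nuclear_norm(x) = 7.23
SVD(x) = [[-0.54, -0.72], [0.63, -0.69], [0.56, 0.1]] @ diag([4.268409533456086, 2.9567516051743676]) @ [[-0.99, -0.13], [-0.13, 0.99]]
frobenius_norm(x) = 5.19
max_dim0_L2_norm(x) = 4.25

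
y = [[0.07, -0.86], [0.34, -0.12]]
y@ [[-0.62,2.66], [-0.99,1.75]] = [[0.81, -1.32], [-0.09, 0.69]]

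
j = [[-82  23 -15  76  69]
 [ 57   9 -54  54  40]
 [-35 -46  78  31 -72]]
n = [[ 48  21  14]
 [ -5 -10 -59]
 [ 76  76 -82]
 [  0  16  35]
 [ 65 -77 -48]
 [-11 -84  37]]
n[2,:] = [76, 76, -82]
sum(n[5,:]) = -58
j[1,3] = 54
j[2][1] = -46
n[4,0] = 65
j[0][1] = 23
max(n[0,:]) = 48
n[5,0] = -11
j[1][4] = 40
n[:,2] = [14, -59, -82, 35, -48, 37]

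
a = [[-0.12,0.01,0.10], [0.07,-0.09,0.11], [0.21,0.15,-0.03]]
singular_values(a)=[0.28, 0.16, 0.11]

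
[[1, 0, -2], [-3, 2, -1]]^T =[[1, -3], [0, 2], [-2, -1]]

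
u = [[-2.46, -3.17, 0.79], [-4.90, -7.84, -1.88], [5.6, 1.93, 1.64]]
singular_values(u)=[11.4, 3.37, 1.5]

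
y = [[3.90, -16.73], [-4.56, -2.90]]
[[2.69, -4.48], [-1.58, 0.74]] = y @ [[0.39, -0.29],[-0.07, 0.2]]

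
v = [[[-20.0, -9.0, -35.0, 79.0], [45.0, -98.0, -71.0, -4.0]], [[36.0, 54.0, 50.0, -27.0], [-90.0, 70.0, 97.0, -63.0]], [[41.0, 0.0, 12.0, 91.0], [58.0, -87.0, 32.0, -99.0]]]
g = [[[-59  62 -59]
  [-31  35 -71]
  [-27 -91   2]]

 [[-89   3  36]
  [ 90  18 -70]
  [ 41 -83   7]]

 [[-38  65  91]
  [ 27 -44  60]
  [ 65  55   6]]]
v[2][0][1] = 0.0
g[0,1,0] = -31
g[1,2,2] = 7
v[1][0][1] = 54.0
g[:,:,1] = [[62, 35, -91], [3, 18, -83], [65, -44, 55]]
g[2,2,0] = 65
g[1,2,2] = 7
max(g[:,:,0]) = 90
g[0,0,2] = -59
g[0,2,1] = -91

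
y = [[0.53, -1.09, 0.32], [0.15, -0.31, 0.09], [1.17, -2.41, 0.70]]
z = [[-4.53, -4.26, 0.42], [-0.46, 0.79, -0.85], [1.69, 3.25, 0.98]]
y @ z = [[-1.36, -2.08, 1.46], [-0.38, -0.59, 0.41], [-3.01, -4.61, 3.23]]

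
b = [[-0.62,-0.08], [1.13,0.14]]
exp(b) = [[0.51, -0.06], [0.90, 1.11]]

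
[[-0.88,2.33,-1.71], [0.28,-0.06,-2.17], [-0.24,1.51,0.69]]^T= [[-0.88,  0.28,  -0.24], [2.33,  -0.06,  1.51], [-1.71,  -2.17,  0.69]]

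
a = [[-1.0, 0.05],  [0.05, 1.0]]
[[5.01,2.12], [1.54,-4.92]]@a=[[-4.90,2.37], [-1.79,-4.84]]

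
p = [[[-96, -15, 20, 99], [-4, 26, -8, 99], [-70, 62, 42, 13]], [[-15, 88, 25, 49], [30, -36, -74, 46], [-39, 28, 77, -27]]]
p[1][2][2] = 77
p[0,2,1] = 62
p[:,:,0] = [[-96, -4, -70], [-15, 30, -39]]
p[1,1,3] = 46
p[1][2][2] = 77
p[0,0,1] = -15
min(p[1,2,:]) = -39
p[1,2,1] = 28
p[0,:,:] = [[-96, -15, 20, 99], [-4, 26, -8, 99], [-70, 62, 42, 13]]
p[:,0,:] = [[-96, -15, 20, 99], [-15, 88, 25, 49]]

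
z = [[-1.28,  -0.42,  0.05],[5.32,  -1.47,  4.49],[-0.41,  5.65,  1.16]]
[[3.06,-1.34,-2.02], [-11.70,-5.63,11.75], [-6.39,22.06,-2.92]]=z @ [[-2.03, -0.2, 1.75], [-1.16, 3.84, -0.47], [-0.58, 0.24, 0.39]]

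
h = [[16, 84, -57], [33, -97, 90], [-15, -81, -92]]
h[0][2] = -57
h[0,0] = 16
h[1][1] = -97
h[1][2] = 90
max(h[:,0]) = 33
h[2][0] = -15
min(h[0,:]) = -57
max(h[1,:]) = 90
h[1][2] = 90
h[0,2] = -57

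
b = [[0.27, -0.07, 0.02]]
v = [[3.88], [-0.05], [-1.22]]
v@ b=[[1.05, -0.27, 0.08], [-0.01, 0.00, -0.00], [-0.33, 0.09, -0.02]]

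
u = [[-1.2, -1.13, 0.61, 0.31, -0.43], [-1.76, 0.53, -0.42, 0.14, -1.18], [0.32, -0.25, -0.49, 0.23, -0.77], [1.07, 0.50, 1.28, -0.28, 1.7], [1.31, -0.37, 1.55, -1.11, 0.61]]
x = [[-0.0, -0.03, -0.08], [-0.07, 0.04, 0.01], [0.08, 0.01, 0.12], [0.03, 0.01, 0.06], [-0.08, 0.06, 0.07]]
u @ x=[[0.17, -0.03, 0.15], [0.03, 0.0, 0.02], [0.05, -0.07, -0.13], [-0.08, 0.10, 0.18], [0.07, -0.01, 0.05]]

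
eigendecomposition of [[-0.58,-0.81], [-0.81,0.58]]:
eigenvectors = [[-0.89, 0.46], [-0.46, -0.89]]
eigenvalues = [-1.0, 1.0]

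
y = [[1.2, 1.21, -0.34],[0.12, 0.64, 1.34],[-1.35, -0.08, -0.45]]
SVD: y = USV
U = [[-0.73, 0.46, 0.5], [-0.36, -0.89, 0.3], [0.58, 0.04, 0.81]]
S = [2.12, 1.42, 0.88]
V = [[-0.80, -0.55, -0.23], [0.28, -0.01, -0.96], [-0.52, 0.84, -0.16]]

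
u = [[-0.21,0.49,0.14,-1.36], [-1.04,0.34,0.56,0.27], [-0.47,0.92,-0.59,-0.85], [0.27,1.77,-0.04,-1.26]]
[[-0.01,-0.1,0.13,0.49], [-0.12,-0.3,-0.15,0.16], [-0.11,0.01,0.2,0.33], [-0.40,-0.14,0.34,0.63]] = u@ [[-0.05,0.11,0.1,-0.07], [-0.29,-0.11,0.12,0.18], [-0.09,-0.26,-0.12,0.17], [-0.1,-0.01,-0.08,-0.27]]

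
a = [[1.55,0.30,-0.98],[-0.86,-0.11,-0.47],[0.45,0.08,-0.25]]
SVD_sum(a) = [[1.65, 0.3, -0.76], [-0.53, -0.10, 0.25], [0.47, 0.09, -0.21]] + [[-0.1, -0.00, -0.22], [-0.33, -0.01, -0.72], [-0.02, -0.00, -0.04]] + [[-0.0, 0.0, 0.0],[0.00, -0.00, -0.0],[0.00, -0.0, -0.00]]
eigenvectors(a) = [[0.71, 0.32, -0.13], [-0.66, -0.94, 0.99], [0.22, 0.14, 0.08]]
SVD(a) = [[-0.92, -0.29, -0.26],[0.3, -0.95, 0.03],[-0.26, -0.05, 0.96]] @ diag([2.0044790902195344, 0.8239777553226028, 0.004922967214051295]) @ [[-0.90,-0.16,0.41], [0.42,0.02,0.91], [0.16,-0.99,-0.05]]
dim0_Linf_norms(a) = [1.55, 0.3, 0.98]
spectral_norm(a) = 2.00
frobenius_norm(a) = 2.17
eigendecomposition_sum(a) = [[1.83, 0.39, -1.62],[-1.71, -0.36, 1.51],[0.56, 0.12, -0.50]] + [[-0.27,-0.09,0.62], [0.80,0.26,-1.8], [-0.12,-0.04,0.27]] + [[-0.01, 0.0, 0.02], [0.05, -0.01, -0.18], [0.00, -0.00, -0.02]]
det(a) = -0.01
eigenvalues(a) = [0.97, 0.25, -0.03]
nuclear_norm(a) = 2.83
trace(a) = 1.19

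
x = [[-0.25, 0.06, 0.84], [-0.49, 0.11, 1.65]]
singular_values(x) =[1.94, 0.0]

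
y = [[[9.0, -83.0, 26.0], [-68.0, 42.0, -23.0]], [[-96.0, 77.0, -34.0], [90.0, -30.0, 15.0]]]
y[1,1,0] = 90.0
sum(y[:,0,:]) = -101.0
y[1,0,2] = -34.0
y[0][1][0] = -68.0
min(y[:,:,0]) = -96.0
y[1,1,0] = 90.0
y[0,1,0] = -68.0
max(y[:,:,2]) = 26.0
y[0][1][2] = -23.0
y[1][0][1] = 77.0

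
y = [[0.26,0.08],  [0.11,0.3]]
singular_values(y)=[0.38, 0.18]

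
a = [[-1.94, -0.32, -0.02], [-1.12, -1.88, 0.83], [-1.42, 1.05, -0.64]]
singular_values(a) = [2.78, 2.27, 0.01]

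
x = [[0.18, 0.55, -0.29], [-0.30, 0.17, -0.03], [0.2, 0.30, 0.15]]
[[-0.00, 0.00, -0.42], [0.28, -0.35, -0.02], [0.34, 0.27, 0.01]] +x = [[0.18, 0.55, -0.71],[-0.02, -0.18, -0.05],[0.54, 0.57, 0.16]]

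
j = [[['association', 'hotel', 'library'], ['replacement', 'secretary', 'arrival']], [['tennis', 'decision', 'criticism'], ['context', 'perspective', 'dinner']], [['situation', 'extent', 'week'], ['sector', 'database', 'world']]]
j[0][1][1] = 'secretary'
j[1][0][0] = 'tennis'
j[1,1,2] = 'dinner'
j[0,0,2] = 'library'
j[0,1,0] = 'replacement'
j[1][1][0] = 'context'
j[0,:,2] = ['library', 'arrival']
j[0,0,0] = 'association'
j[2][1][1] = 'database'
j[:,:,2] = [['library', 'arrival'], ['criticism', 'dinner'], ['week', 'world']]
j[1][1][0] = 'context'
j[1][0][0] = 'tennis'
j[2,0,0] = 'situation'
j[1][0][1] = 'decision'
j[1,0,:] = ['tennis', 'decision', 'criticism']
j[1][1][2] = 'dinner'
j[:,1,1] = ['secretary', 'perspective', 'database']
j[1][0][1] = 'decision'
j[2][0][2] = 'week'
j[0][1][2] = 'arrival'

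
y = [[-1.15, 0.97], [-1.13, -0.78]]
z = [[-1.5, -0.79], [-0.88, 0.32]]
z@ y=[[2.62, -0.84], [0.65, -1.1]]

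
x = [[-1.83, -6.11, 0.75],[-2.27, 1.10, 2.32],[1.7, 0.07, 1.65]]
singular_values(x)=[6.44, 3.42, 2.34]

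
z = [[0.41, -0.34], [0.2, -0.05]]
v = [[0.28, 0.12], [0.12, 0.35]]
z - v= [[0.13, -0.46],  [0.08, -0.40]]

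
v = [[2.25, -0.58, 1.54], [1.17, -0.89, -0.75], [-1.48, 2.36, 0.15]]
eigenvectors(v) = [[0.88+0.00j, (-0.4-0.2j), -0.40+0.20j], [(0.45+0j), (-0.32+0.42j), (-0.32-0.42j)], [-0.16+0.00j, 0.72+0.00j, (0.72-0j)]]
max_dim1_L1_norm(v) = 4.37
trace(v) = 1.51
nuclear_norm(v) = 6.42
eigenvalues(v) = [(1.67+0j), (-0.08+1.79j), (-0.08-1.79j)]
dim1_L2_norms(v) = [2.79, 1.65, 2.79]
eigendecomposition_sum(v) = [[1.51+0.00j, 0.73+0.00j, (1.17+0j)],  [0.77+0.00j, 0.37+0.00j, (0.6+0j)],  [-0.28+0.00j, (-0.13+0j), -0.21-0.00j]] + [[(0.37+0.1j), -0.66-0.42j, 0.19-0.62j], [0.20-0.40j, -0.63+0.67j, -0.67-0.35j], [(-0.6+0.12j), (1.25+0.13j), 0.18+1.02j]] + [[0.37-0.10j, (-0.66+0.42j), 0.19+0.62j], [(0.2+0.4j), (-0.63-0.67j), -0.67+0.35j], [-0.60-0.12j, 1.25-0.13j, 0.18-1.02j]]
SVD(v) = [[-0.63,-0.78,-0.08], [-0.36,0.38,-0.85], [0.69,-0.50,-0.52]] @ diag([3.7222181451399283, 1.9716501488000566, 0.7308815025212956]) @ [[-0.77,  0.62,  -0.16], [-0.28,  -0.55,  -0.79], [-0.58,  -0.56,  0.59]]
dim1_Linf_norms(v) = [2.25, 1.17, 2.36]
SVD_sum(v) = [[1.79,-1.45,0.37], [1.02,-0.83,0.21], [-1.98,1.61,-0.41]] + [[0.43, 0.84, 1.21],  [-0.21, -0.41, -0.59],  [0.28, 0.54, 0.78]] + [[0.04, 0.03, -0.04], [0.36, 0.35, -0.37], [0.22, 0.21, -0.22]]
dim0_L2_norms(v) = [2.94, 2.59, 1.72]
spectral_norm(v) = 3.72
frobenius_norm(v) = 4.28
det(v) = 5.36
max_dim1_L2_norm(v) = 2.79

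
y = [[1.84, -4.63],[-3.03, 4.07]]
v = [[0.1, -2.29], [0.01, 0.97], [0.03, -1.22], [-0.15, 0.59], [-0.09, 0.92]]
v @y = [[7.12,-9.78], [-2.92,3.9], [3.75,-5.10], [-2.06,3.10], [-2.95,4.16]]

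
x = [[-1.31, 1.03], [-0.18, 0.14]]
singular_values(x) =[1.68, 0.0]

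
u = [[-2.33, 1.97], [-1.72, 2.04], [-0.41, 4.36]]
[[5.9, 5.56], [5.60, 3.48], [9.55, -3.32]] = u @ [[-0.74, -3.29], [2.12, -1.07]]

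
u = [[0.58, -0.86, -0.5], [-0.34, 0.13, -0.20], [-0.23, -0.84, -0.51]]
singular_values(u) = [1.43, 0.66, 0.19]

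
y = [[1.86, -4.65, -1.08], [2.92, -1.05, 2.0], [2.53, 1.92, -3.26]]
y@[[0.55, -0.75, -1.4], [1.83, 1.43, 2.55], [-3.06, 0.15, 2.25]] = [[-4.18, -8.21, -16.89], [-6.44, -3.39, -2.27], [14.88, 0.36, -5.98]]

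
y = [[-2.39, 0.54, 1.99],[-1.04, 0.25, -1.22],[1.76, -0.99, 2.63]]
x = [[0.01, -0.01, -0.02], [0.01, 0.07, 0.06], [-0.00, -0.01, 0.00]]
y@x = [[-0.02, 0.04, 0.08], [-0.01, 0.04, 0.04], [0.01, -0.11, -0.09]]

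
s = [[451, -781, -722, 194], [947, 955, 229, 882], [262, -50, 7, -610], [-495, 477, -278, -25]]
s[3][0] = -495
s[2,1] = -50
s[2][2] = 7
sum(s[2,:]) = -391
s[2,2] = 7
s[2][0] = 262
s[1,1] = 955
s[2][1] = -50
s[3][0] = -495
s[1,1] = 955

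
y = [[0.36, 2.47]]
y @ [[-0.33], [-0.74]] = [[-1.95]]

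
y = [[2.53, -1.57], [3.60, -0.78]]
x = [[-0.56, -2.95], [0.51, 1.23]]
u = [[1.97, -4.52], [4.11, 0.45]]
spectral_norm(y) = 4.67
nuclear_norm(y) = 5.46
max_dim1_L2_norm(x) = 3.0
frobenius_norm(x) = 3.28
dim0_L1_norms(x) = [1.07, 4.18]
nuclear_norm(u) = 8.96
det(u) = 19.46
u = x + y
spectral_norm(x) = 3.28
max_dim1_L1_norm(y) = 4.38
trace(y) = 1.75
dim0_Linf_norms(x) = [0.56, 2.95]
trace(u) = 2.42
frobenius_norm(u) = 6.43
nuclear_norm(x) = 3.52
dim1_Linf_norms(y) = [2.53, 3.6]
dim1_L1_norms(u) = [6.49, 4.56]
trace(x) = 0.67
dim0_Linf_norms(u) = [4.11, 4.52]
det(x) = 0.82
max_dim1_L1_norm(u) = 6.49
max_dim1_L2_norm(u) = 4.93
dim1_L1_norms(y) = [4.1, 4.38]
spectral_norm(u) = 5.27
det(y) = 3.68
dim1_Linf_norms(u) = [4.52, 4.11]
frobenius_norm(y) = 4.74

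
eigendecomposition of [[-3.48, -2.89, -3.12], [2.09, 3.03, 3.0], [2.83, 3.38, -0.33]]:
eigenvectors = [[(-0.52+0j),-0.72+0.00j,(-0.72-0j)], [(0.78+0j),(0.35-0.23j),0.35+0.23j], [(0.35+0j),0.05+0.55j,(0.05-0.55j)]]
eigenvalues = [(3+0j), (-1.89+1.45j), (-1.89-1.45j)]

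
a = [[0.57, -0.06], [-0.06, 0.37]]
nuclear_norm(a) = 0.94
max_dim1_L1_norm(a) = 0.63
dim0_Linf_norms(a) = [0.57, 0.37]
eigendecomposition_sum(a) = [[0.54, -0.15], [-0.15, 0.04]] + [[0.03, 0.09], [0.09, 0.33]]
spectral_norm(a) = 0.59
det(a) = 0.21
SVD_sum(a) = [[0.54, -0.15], [-0.15, 0.04]] + [[0.03, 0.09], [0.09, 0.33]]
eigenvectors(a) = [[0.96, 0.27], [-0.27, 0.96]]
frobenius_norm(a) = 0.68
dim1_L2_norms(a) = [0.57, 0.37]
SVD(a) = [[-0.96, 0.27], [0.27, 0.96]] @ diag([0.5866190378969061, 0.35338096210309394]) @ [[-0.96, 0.27],  [0.27, 0.96]]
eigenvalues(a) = [0.59, 0.35]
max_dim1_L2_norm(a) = 0.57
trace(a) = 0.94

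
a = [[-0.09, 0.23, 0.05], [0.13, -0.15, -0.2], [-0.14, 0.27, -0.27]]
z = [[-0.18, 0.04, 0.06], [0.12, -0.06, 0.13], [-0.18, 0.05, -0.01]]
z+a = [[-0.27, 0.27, 0.11], [0.25, -0.21, -0.07], [-0.32, 0.32, -0.28]]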